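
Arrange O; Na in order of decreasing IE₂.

Na, O

Consider each +1 ion: O⁺ still has 5 valence electrons; Na⁺ is the bare [Ne] core.
Core electrons are held far more tightly than valence electrons, so Na tops the IE_2 order.
Approximate IE_2 values (kJ/mol): O 3388, Na 4562.
Hence IE_2: O < Na.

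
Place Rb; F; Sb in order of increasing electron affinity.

F is in period 2, group 17; Rb is in period 5, group 1; Sb is in period 5, group 15.
Atoms with high Z_eff and room in the valence shell (especially the halogens) have the most exothermic electron affinities.
Here both period and group differ, so the two effects have to be weighed against each other.
Sb > Rb: Sb lies to the right of Rb in period 5, so the across-period effect alone puts Sb higher.
F > Sb: both effects reinforce here, so F is clearly the higher of the two.
Approximate values (kJ/mol): F 328, Rb 47, Sb 103.
So from lowest to highest: Rb < Sb < F.

Rb, Sb, F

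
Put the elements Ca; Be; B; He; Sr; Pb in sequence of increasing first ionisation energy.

Sr, Ca, Pb, B, Be, He

Removing the outermost electron gets harder across a period and easier down a group.
These span different periods and groups, so the two trends combine.
Ca > Sr: Ca sits above Sr in group 2, so the down-group effect alone puts Ca higher.
Pb > Ca: period and group pull opposite ways; the across-period shift dominates (716 vs 590 kJ/mol).
B > Pb: period and group pull opposite ways; the down-group shift dominates (801 vs 716 kJ/mol).
Be > B: this pair runs against the simple trend — see the exception note.
He > Be: both effects reinforce here, so He is clearly the higher of the two.
Note the exception: Be has a higher first ionization energy than B, contrary to the simple trend — removing B's lone 2p electron is easier than breaking Be's filled 2s².
Approximate values (kJ/mol): He 2372, Be 900, B 801, Ca 590, Sr 550, Pb 716.
So from lowest to highest: Sr < Ca < Pb < B < Be < He.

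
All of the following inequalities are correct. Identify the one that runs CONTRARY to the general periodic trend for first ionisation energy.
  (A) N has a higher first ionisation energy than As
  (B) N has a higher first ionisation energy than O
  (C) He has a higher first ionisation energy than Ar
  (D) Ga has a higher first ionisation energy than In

The general trend: first ionisation energy increases across a period and decreases down a group.
(A) N (period 2, group 15) vs As (period 4, group 15): the stated order agrees with the simple trend.
(B) N (period 2, group 15) vs O (period 2, group 16): the stated order contradicts the simple trend.
(C) He (period 1, group 18) vs Ar (period 3, group 18): the stated order agrees with the simple trend.
(D) Ga (period 4, group 13) vs In (period 5, group 13): the stated order agrees with the simple trend.
The exception is (B): pairing an electron in O's 2p⁴ costs repulsion energy, so O ionizes more easily than half-filled N (2p³).

(B)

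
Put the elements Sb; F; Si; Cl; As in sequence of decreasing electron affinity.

Cl > F > Si > Sb > As

F is in period 2, group 17; Si is in period 3, group 14; Cl is in period 3, group 17; As is in period 4, group 15; Sb is in period 5, group 15.
Adding an electron releases more energy for atoms nearer the top right (short of the noble gases).
Neither a single period nor a single group — weigh both effects.
Sb > As: this pair runs against the simple trend — see the exception note.
Si > Sb: the two effects oppose for this pair; the down-group effect wins (134 vs 103 kJ/mol).
F > Si: relative to Si, both the across-period and down-group shifts push F's electron affinity up.
Cl > F: this pair runs against the simple trend — see the exception note.
Note the exception: Sb has a higher electron affinity than As, contrary to the simple trend — both are half-filled np³, but the pairing/repulsion penalty for the added electron shrinks as the p orbitals become larger and more diffuse down the group, and for Sb that outweighs the weaker nuclear attraction.
Note the exception: Cl has a higher electron affinity than F, contrary to the simple trend — F's small 2p subshell makes the incoming electron feel strong e⁻–e⁻ repulsion, so Cl actually releases more energy on gaining an electron.
For reference (kJ/mol): F 328, Si 134, Cl 349, As 78, Sb 103.
So from highest to lowest: Cl > F > Si > Sb > As.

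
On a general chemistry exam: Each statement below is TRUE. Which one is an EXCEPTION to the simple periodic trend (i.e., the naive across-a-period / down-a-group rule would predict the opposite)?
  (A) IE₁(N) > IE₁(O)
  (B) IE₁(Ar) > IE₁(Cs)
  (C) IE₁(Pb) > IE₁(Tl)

(A)

The general trend: first ionization energy increases across a period and decreases down a group.
(A) N (period 2, group 15) vs O (period 2, group 16): the stated order contradicts the simple trend.
(B) Ar (period 3, group 18) vs Cs (period 6, group 1): the stated order agrees with the simple trend.
(C) Pb (period 6, group 14) vs Tl (period 6, group 13): the stated order agrees with the simple trend.
The exception is (A): pairing an electron in O's 2p⁴ costs repulsion energy, so O ionizes more easily than half-filled N (2p³).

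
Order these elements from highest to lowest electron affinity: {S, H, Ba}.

S > H > Ba

Atoms with high Z_eff and room in the valence shell (especially the halogens) have the most exothermic electron affinities.
These span different periods and groups, so the two trends combine.
H > Ba: period and group pull opposite ways; the down-group shift dominates (73 vs 14 kJ/mol).
S > H: period and group pull opposite ways; the across-period shift dominates (200 vs 73 kJ/mol).
Approximate values (kJ/mol): H 73, S 200, Ba 14.
So from highest to lowest: S > H > Ba.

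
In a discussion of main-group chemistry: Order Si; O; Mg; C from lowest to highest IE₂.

Mg < Si < C < O

IE_2 is the cost of taking one more electron from the +1 cation: Si⁺ still has 3 valence electrons; O⁺ still has 5 valence electrons; Mg⁺ still has 1 valence electron; C⁺ still has 3 valence electrons.
All are still removing valence electrons, so compare the +1 ions as you would atoms: IE_2 generally rises across a period (higher Z_eff) and falls down a group (larger shell), subject to the usual subshell exceptions.
Valence configurations: Si⁺ [Ne]3s²3p¹, O⁺ [He]2s²2p³, Mg⁺ [Ne]3s¹, C⁺ [He]2s²2p¹.
Approximate IE_2 values (kJ/mol): Si 1577, O 3388, Mg 1451, C 2353.
Hence IE_2: Mg < Si < C < O.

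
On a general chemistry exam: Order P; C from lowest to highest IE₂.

After 1 electron has been removed, what remains? P⁺ still has 4 valence electrons; C⁺ still has 3 valence electrons.
All are still removing valence electrons, so compare the +1 ions as you would atoms: IE_2 generally rises across a period (higher Z_eff) and falls down a group (larger shell), subject to the usual subshell exceptions.
Valence configurations: P⁺ [Ne]3s²3p², C⁺ [He]2s²2p¹.
Tabulated IE_2 (kJ/mol): P 1907, C 2353.
Overall IE_2 order: P < C.

P < C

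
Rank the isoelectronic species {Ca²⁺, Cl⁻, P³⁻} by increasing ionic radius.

Ca²⁺ < Cl⁻ < P³⁻

All of these have 18 electrons, so size is governed by nuclear charge alone: the more protons, the stronger the pull on the same electron cloud, and the smaller the ion.
Nuclear charges: Ca²⁺ (Z=20), Cl⁻ (Z=17), P³⁻ (Z=15).
Smallest to largest: Ca²⁺ < Cl⁻ < P³⁻.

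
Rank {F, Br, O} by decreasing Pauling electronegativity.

Electronegativity increases across a period and decreases down a group, tracking effective nuclear charge and atomic size.
Neither a single period nor a single group — weigh both effects.
O > Br: the two effects oppose for this pair; the down-group effect wins (3.44 vs 2.96).
F > O: both are in period 2; the period trend gives F the larger value.
Tabulated electronegativity (Pauling): O 3.44, F 3.98, Br 2.96.
So from highest to lowest: F > O > Br.

F, O, Br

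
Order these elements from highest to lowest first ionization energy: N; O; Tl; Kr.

N is in period 2, group 15; O is in period 2, group 16; Kr is in period 4, group 18; Tl is in period 6, group 13.
Removing the outermost electron gets harder across a period and easier down a group.
Neither a single period nor a single group — weigh both effects.
O > Tl: relative to Tl, both the across-period and down-group shifts push O's first ionization energy up.
Kr > O: the two effects oppose for this pair; the across-period effect wins (1351 vs 1314 kJ/mol).
N > Kr: period and group pull opposite ways; the down-group shift dominates (1402 vs 1351 kJ/mol).
Note the exception: N has a higher first ionization energy than O, contrary to the simple trend — pairing an electron in O's 2p⁴ costs repulsion energy, so O ionizes more easily than half-filled N (2p³).
Tabulated first ionization energy (kJ/mol): N 1402, O 1314, Kr 1351, Tl 589.
So from highest to lowest: N > Kr > O > Tl.

N > Kr > O > Tl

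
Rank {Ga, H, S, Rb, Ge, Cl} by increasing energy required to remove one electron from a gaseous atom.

H is in period 1, group 1; S is in period 3, group 16; Cl is in period 3, group 17; Ga is in period 4, group 13; Ge is in period 4, group 14; Rb is in period 5, group 1.
First ionization energy rises across a period (greater Z_eff holds electrons more tightly) and falls down a group (valence electrons are farther from the nucleus).
Here both period and group differ, so the two effects have to be weighed against each other.
Ga > Rb: both effects reinforce here, so Ga is clearly the higher of the two.
Ge > Ga: Ge lies to the right of Ga in period 4, so the across-period effect alone puts Ge higher.
S > Ge: relative to Ge, both the across-period and down-group shifts push S's first ionization energy up.
Cl > S: Cl lies to the right of S in period 3, so the across-period effect alone puts Cl higher.
H > Cl: period and group pull opposite ways; the down-group shift dominates (1312 vs 1251 kJ/mol).
For reference (kJ/mol): H 1312, S 1000, Cl 1251, Ga 579, Ge 762, Rb 403.
So from lowest to highest: Rb < Ga < Ge < S < Cl < H.

Rb < Ga < Ge < S < Cl < H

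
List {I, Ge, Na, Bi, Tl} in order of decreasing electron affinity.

I > Ge > Bi > Na > Tl

Na is in period 3, group 1; Ge is in period 4, group 14; I is in period 5, group 17; Tl is in period 6, group 13; Bi is in period 6, group 15.
Adding an electron releases more energy for atoms nearer the top right (short of the noble gases).
Neither a single period nor a single group — weigh both effects.
Na > Tl: the two effects oppose for this pair; the down-group effect wins (53 vs 19 kJ/mol).
Bi > Na: the two effects oppose for this pair; the across-period effect wins (91 vs 53 kJ/mol).
Ge > Bi: period and group pull opposite ways; the down-group shift dominates (119 vs 91 kJ/mol).
I > Ge: period and group pull opposite ways; the across-period shift dominates (295 vs 119 kJ/mol).
Approximate values (kJ/mol): Na 53, Ge 119, I 295, Tl 19, Bi 91.
So from highest to lowest: I > Ge > Bi > Na > Tl.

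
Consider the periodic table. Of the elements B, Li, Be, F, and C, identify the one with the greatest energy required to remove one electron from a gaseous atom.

F

Li is in period 2, group 1; Be is in period 2, group 2; B is in period 2, group 13; C is in period 2, group 14; F is in period 2, group 17.
First ionization energy rises across a period (greater Z_eff holds electrons more tightly) and falls down a group (valence electrons are farther from the nucleus).
All lie in period 2; the across-period trend (first ionization energy increases left to right) applies, with the exception below.
Note the exception: Be has a higher first ionization energy than B, contrary to the simple trend — removing B's lone 2p electron is easier than breaking Be's filled 2s².
Approximate values (kJ/mol): Li 520, Be 900, B 801, C 1086, F 1681.
The greatest energy required to remove one electron from a gaseous atom among these belongs to F.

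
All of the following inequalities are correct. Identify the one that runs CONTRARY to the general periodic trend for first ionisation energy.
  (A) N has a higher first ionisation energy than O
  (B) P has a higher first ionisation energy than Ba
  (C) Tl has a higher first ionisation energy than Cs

(A)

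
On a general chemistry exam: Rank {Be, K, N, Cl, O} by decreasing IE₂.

Consider each +1 ion: Be⁺ still has 1 valence electron; K⁺ is the bare [Ar] core; N⁺ still has 4 valence electrons; Cl⁺ still has 6 valence electrons; O⁺ still has 5 valence electrons.
Usually core removal costs more than valence removal, but here the competition is close: a tightly held n=2 valence electron can cost more to remove than an n=3 core electron, so the actual values have to decide it.
Valence configurations: Be⁺ [He]2s¹, N⁺ [He]2s²2p², Cl⁺ [Ne]3s²3p⁴, O⁺ [He]2s²2p³.
Approximate IE_2 values (kJ/mol): Be 1757, K 3052, N 2856, Cl 2298, O 3388.
So the second ionization energies run Be < Cl < N < K < O.

O, K, N, Cl, Be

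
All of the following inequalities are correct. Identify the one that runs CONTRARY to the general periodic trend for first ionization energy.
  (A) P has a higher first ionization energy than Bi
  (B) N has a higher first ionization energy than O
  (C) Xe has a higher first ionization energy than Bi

The general trend: first ionization energy increases across a period and decreases down a group.
(A) P (period 3, group 15) vs Bi (period 6, group 15): the stated order agrees with the simple trend.
(B) N (period 2, group 15) vs O (period 2, group 16): the stated order contradicts the simple trend.
(C) Xe (period 5, group 18) vs Bi (period 6, group 15): the stated order agrees with the simple trend.
The exception is (B): pairing an electron in O's 2p⁴ costs repulsion energy, so O ionizes more easily than half-filled N (2p³).

(B)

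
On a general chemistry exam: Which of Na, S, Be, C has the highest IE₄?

Be

Consider each +3 ion: Na³⁺ is already 2 electrons into the core; S³⁺ still has 3 valence electrons; Be³⁺ is already 1 electron into the core; C³⁺ still has 1 valence electron.
Core electrons are held far more tightly than valence electrons, so Na and Be top the IE_4 order.
Valence configurations: S³⁺ [Ne]3s²3p¹, C³⁺ [He]2s¹.
Approximate IE_4 values (kJ/mol): Na 9543, S 4556, Be 21007, C 6223.
Overall IE_4 order: S < C < Na < Be.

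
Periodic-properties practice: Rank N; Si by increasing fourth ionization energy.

Si < N

The fourth ionization energy removes an electron from the +3 ion. For each element: N³⁺ still has 2 valence electrons; Si³⁺ still has 1 valence electron.
All are still removing valence electrons, so compare the +3 ions as you would atoms: IE_4 generally rises across a period (higher Z_eff) and falls down a group (larger shell), subject to the usual subshell exceptions.
Valence configurations: N³⁺ [He]2s², Si³⁺ [Ne]3s¹.
The numbers (kJ/mol): N 7475, Si 4356.
Putting it together, IE_4: Si < N.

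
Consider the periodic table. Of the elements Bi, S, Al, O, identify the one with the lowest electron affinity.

O is in period 2, group 16; Al is in period 3, group 13; S is in period 3, group 16; Bi is in period 6, group 15.
Adding an electron releases more energy for atoms nearer the top right (short of the noble gases).
Here both period and group differ, so the two effects have to be weighed against each other.
Bi > Al: period and group pull opposite ways; the across-period shift dominates (91 vs 42 kJ/mol).
O > Bi: relative to Bi, both the across-period and down-group shifts push O's electron affinity up.
S > O: this pair runs against the simple trend — see the exception note.
Note the exception: S has a higher electron affinity than O, contrary to the simple trend — the compact 2p subshell of O repels the added electron more than S's larger 3p does.
For reference (kJ/mol): O 141, Al 42, S 200, Bi 91.
The lowest electron affinity among these belongs to Al.

Al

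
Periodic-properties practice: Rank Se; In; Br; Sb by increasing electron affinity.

In, Sb, Se, Br

Se is in period 4, group 16; Br is in period 4, group 17; In is in period 5, group 13; Sb is in period 5, group 15.
Atoms with high Z_eff and room in the valence shell (especially the halogens) have the most exothermic electron affinities.
Neither a single period nor a single group — weigh both effects.
Sb > In: Sb lies to the right of In in period 5, so the across-period effect alone puts Sb higher.
Se > Sb: both effects reinforce here, so Se is clearly the higher of the two.
Br > Se: both are in period 4; the period trend gives Br the larger value.
For reference (kJ/mol): Se 195, Br 325, In 29, Sb 103.
So from lowest to highest: In < Sb < Se < Br.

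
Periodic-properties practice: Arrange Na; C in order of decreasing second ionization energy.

Na > C

After 1 electron has been removed, what remains? Na⁺ is the bare [Ne] core; C⁺ still has 3 valence electrons.
Breaking into a closed-shell core is much more expensive than removing a leftover valence electron — Na has the largest IE_2 here.
Tabulated IE_2 (kJ/mol): Na 4562, C 2353.
Putting it together, IE_2: C < Na.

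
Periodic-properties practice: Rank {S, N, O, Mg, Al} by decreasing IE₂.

IE_2 is the cost of taking one more electron from the +1 cation: S⁺ still has 5 valence electrons; N⁺ still has 4 valence electrons; O⁺ still has 5 valence electrons; Mg⁺ still has 1 valence electron; Al⁺ still has 2 valence electrons.
All are still removing valence electrons, so compare the +1 ions as you would atoms: IE_2 generally rises across a period (higher Z_eff) and falls down a group (larger shell), subject to the usual subshell exceptions.
Valence configurations: S⁺ [Ne]3s²3p³, N⁺ [He]2s²2p², O⁺ [He]2s²2p³, Mg⁺ [Ne]3s¹, Al⁺ [Ne]3s².
The numbers (kJ/mol): S 2252, N 2856, O 3388, Mg 1451, Al 1817.
Hence IE_2: Mg < Al < S < N < O.

O, N, S, Al, Mg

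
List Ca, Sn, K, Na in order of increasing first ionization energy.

K < Na < Ca < Sn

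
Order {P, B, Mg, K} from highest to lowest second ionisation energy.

After 1 electron has been removed, what remains? P⁺ still has 4 valence electrons; B⁺ still has 2 valence electrons; Mg⁺ still has 1 valence electron; K⁺ is the bare [Ar] core.
Pulling an electron out of a noble-gas core costs far more than removing a remaining valence electron, so K sits at the high end of IE_2.
Valence configurations: P⁺ [Ne]3s²3p², B⁺ [He]2s², Mg⁺ [Ne]3s¹.
The numbers (kJ/mol): P 1907, B 2427, Mg 1451, K 3052.
Overall IE_2 order: Mg < P < B < K.

K > B > P > Mg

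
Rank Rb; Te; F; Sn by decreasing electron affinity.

Electron affinity generally becomes more exothermic across a period toward the halogens and less exothermic down a group.
Neither a single period nor a single group — weigh both effects.
Sn > Rb: both are in period 5; the period trend gives Sn the larger value.
Te > Sn: Te lies to the right of Sn in period 5, so the across-period effect alone puts Te higher.
F > Te: relative to Te, both the across-period and down-group shifts push F's electron affinity up.
For reference (kJ/mol): F 328, Rb 47, Sn 107, Te 190.
So from highest to lowest: F > Te > Sn > Rb.

F > Te > Sn > Rb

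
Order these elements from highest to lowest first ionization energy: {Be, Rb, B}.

Be is in period 2, group 2; B is in period 2, group 13; Rb is in period 5, group 1.
Removing the outermost electron gets harder across a period and easier down a group.
These span different periods and groups, so the two trends combine.
B > Rb: relative to Rb, both the across-period and down-group shifts push B's first ionization energy up.
Be > B: this pair runs against the simple trend — see the exception note.
Note the exception: Be has a higher first ionization energy than B, contrary to the simple trend — removing B's lone 2p electron is easier than breaking Be's filled 2s².
Approximate values (kJ/mol): Be 900, B 801, Rb 403.
So from highest to lowest: Be > B > Rb.

Be > B > Rb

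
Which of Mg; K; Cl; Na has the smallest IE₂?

Mg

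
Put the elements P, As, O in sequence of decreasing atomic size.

Across a period the added protons contract the valence shell; down a group each new principal shell makes the atom larger.
These span different periods and groups, so the two trends combine.
P > O: both effects reinforce here, so P is clearly the larger of the two.
As > P: they share group 15; the group trend gives As the larger value.
Approximate values (pm): O 63, P 111, As 121.
So from largest to smallest: As > P > O.

As > P > O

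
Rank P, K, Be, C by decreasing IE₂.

After 1 electron has been removed, what remains? P⁺ still has 4 valence electrons; K⁺ is the bare [Ar] core; Be⁺ still has 1 valence electron; C⁺ still has 3 valence electrons.
Pulling an electron out of a noble-gas core costs far more than removing a remaining valence electron, so K sits at the high end of IE_2.
Valence configurations: P⁺ [Ne]3s²3p², Be⁺ [He]2s¹, C⁺ [He]2s²2p¹.
Approximate IE_2 values (kJ/mol): P 1907, K 3052, Be 1757, C 2353.
So the second ionization energies run Be < P < C < K.

K > C > P > Be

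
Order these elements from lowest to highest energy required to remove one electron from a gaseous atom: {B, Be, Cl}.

Be is in period 2, group 2; B is in period 2, group 13; Cl is in period 3, group 17.
First ionization energy rises across a period (greater Z_eff holds electrons more tightly) and falls down a group (valence electrons are farther from the nucleus).
Here both period and group differ, so the two effects have to be weighed against each other.
Be > B: this pair runs against the simple trend — see the exception note.
Cl > Be: the two effects oppose for this pair; the across-period effect wins (1251 vs 900 kJ/mol).
Note the exception: Be has a higher first ionization energy than B, contrary to the simple trend — removing B's lone 2p electron is easier than breaking Be's filled 2s².
Approximate values (kJ/mol): Be 900, B 801, Cl 1251.
So from lowest to highest: B < Be < Cl.

B < Be < Cl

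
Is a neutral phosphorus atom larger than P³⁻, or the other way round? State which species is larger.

P³⁻

Forming P³⁻ adds 3 electrons to P. More electron–electron repulsion in the same shell, with unchanged nuclear charge, lets the cloud expand.
An anion is larger than its parent atom: P³⁻ > P.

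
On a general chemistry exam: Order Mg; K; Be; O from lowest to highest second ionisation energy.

Mg < Be < K < O

Consider each +1 ion: Mg⁺ still has 1 valence electron; K⁺ is the bare [Ar] core; Be⁺ still has 1 valence electron; O⁺ still has 5 valence electrons.
Usually core removal costs more than valence removal, but here the competition is close: a tightly held n=2 valence electron can cost more to remove than an n=3 core electron, so the actual values have to decide it.
Valence configurations: Mg⁺ [Ne]3s¹, Be⁺ [He]2s¹, O⁺ [He]2s²2p³.
Approximate IE_2 values (kJ/mol): Mg 1451, K 3052, Be 1757, O 3388.
So the second ionization energies run Mg < Be < K < O.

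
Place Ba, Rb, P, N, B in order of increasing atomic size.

N < B < P < Ba < Rb

B is in period 2, group 13; N is in period 2, group 15; P is in period 3, group 15; Rb is in period 5, group 1; Ba is in period 6, group 2.
Atomic radius shrinks across a period as nuclear charge pulls the same shell inward, and grows down a group as new shells are added.
These span different periods and groups, so the two trends combine.
B > N: both are in period 2; the period trend gives B the larger value.
P > B: period and group pull opposite ways; the down-group shift dominates (111 vs 85 pm).
Ba > P: both effects reinforce here, so Ba is clearly the larger of the two.
Rb > Ba: period and group pull opposite ways; the across-period shift dominates (210 vs 196 pm).
Approximate values (pm): B 85, N 71, P 111, Rb 210, Ba 196.
So from smallest to largest: N < B < P < Ba < Rb.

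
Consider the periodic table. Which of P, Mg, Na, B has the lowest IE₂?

Mg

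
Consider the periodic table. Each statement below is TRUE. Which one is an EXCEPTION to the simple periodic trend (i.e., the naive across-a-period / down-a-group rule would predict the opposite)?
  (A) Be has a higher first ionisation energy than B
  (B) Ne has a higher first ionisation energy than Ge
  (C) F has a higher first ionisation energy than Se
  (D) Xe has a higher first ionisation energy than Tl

(A)

The general trend: first ionisation energy increases across a period and decreases down a group.
(A) Be (period 2, group 2) vs B (period 2, group 13): the stated order contradicts the simple trend.
(B) Ne (period 2, group 18) vs Ge (period 4, group 14): the stated order agrees with the simple trend.
(C) F (period 2, group 17) vs Se (period 4, group 16): the stated order agrees with the simple trend.
(D) Xe (period 5, group 18) vs Tl (period 6, group 13): the stated order agrees with the simple trend.
The exception is (A): removing B's lone 2p electron is easier than breaking Be's filled 2s².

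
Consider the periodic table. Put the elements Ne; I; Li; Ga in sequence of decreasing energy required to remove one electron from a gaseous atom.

Ne, I, Ga, Li

Li is in period 2, group 1; Ne is in period 2, group 18; Ga is in period 4, group 13; I is in period 5, group 17.
Removing the outermost electron gets harder across a period and easier down a group.
These span different periods and groups, so the two trends combine.
Ga > Li: the two effects oppose for this pair; the across-period effect wins (579 vs 520 kJ/mol).
I > Ga: the two effects oppose for this pair; the across-period effect wins (1008 vs 579 kJ/mol).
Ne > I: relative to I, both the across-period and down-group shifts push Ne's first ionization energy up.
Approximate values (kJ/mol): Li 520, Ne 2081, Ga 579, I 1008.
So from highest to lowest: Ne > I > Ga > Li.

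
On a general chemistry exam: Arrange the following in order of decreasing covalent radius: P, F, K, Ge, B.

K > Ge > P > B > F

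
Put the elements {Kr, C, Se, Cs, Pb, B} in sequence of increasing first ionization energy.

Removing the outermost electron gets harder across a period and easier down a group.
Neither a single period nor a single group — weigh both effects.
Pb > Cs: both are in period 6; the period trend gives Pb the larger value.
B > Pb: the two effects oppose for this pair; the down-group effect wins (801 vs 716 kJ/mol).
Se > B: period and group pull opposite ways; the across-period shift dominates (941 vs 801 kJ/mol).
C > Se: the two effects oppose for this pair; the down-group effect wins (1086 vs 941 kJ/mol).
Kr > C: period and group pull opposite ways; the across-period shift dominates (1351 vs 1086 kJ/mol).
For reference (kJ/mol): B 801, C 1086, Se 941, Kr 1351, Cs 376, Pb 716.
So from lowest to highest: Cs < Pb < B < Se < C < Kr.

Cs, Pb, B, Se, C, Kr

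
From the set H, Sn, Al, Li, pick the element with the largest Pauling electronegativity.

H is in period 1, group 1; Li is in period 2, group 1; Al is in period 3, group 13; Sn is in period 5, group 14.
Atoms toward the upper right of the periodic table pull bonding electrons most strongly.
Here both period and group differ, so the two effects have to be weighed against each other.
Al > Li: the two effects oppose for this pair; the across-period effect wins (1.61 vs 0.98).
Sn > Al: the two effects oppose for this pair; the across-period effect wins (1.96 vs 1.61).
H > Sn: period and group pull opposite ways; the down-group shift dominates (2.20 vs 1.96).
Approximate values (Pauling): H 2.20, Li 0.98, Al 1.61, Sn 1.96.
The largest Pauling electronegativity among these belongs to H.

H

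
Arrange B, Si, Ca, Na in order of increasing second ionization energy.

After 1 electron has been removed, what remains? B⁺ still has 2 valence electrons; Si⁺ still has 3 valence electrons; Ca⁺ still has 1 valence electron; Na⁺ is the bare [Ne] core.
Pulling an electron out of a noble-gas core costs far more than removing a remaining valence electron, so Na sits at the high end of IE_2.
Valence configurations: B⁺ [He]2s², Si⁺ [Ne]3s²3p¹, Ca⁺ [Ar]4s¹.
Tabulated IE_2 (kJ/mol): B 2427, Si 1577, Ca 1145, Na 4562.
So the second ionization energies run Ca < Si < B < Na.

Ca < Si < B < Na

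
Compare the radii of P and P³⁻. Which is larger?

Forming P³⁻ adds 3 electrons to P. More electron–electron repulsion in the same shell, with unchanged nuclear charge, lets the cloud expand.
An anion is larger than its parent atom: P³⁻ > P.

P³⁻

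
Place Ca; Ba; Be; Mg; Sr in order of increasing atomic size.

Be is in period 2, group 2; Mg is in period 3, group 2; Ca is in period 4, group 2; Sr is in period 5, group 2; Ba is in period 6, group 2.
Radius decreases left→right (rising Z_eff, same n) and increases top→bottom (higher n).
All are in group 2, so atomic radius increases down the group.
So from smallest to largest: Be < Mg < Ca < Sr < Ba.

Be < Mg < Ca < Sr < Ba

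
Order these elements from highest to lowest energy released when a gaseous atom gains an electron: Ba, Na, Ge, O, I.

I > O > Ge > Na > Ba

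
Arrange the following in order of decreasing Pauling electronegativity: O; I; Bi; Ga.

O is in period 2, group 16; Ga is in period 4, group 13; I is in period 5, group 17; Bi is in period 6, group 15.
Atoms toward the upper right of the periodic table pull bonding electrons most strongly.
Neither a single period nor a single group — weigh both effects.
Bi > Ga: period and group pull opposite ways; the across-period shift dominates (2.02 vs 1.81).
I > Bi: both effects reinforce here, so I is clearly the higher of the two.
O > I: period and group pull opposite ways; the down-group shift dominates (3.44 vs 2.66).
Approximate values (Pauling): O 3.44, Ga 1.81, I 2.66, Bi 2.02.
So from highest to lowest: O > I > Bi > Ga.

O, I, Bi, Ga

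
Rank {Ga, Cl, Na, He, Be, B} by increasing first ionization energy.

He is in period 1, group 18; Be is in period 2, group 2; B is in period 2, group 13; Na is in period 3, group 1; Cl is in period 3, group 17; Ga is in period 4, group 13.
IE₁ increases left→right with effective nuclear charge and decreases top→bottom as the valence shell moves farther out.
Neither a single period nor a single group — weigh both effects.
Ga > Na: period and group pull opposite ways; the across-period shift dominates (579 vs 496 kJ/mol).
B > Ga: they share group 13; the group trend gives B the larger value.
Be > B: this pair runs against the simple trend — see the exception note.
Cl > Be: the two effects oppose for this pair; the across-period effect wins (1251 vs 900 kJ/mol).
He > Cl: both effects reinforce here, so He is clearly the higher of the two.
Note the exception: Be has a higher first ionization energy than B, contrary to the simple trend — removing B's lone 2p electron is easier than breaking Be's filled 2s².
Tabulated first ionization energy (kJ/mol): He 2372, Be 900, B 801, Na 496, Cl 1251, Ga 579.
So from lowest to highest: Na < Ga < B < Be < Cl < He.

Na < Ga < B < Be < Cl < He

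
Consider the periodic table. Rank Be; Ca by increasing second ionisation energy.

Ca < Be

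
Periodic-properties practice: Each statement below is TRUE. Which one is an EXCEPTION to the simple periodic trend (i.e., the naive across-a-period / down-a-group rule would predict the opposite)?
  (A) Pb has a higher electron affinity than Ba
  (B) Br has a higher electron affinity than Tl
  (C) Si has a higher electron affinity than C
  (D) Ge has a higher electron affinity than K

(C)

The general trend: electron affinity increases across a period and decreases down a group.
(A) Pb (period 6, group 14) vs Ba (period 6, group 2): the stated order agrees with the simple trend.
(B) Br (period 4, group 17) vs Tl (period 6, group 13): the stated order agrees with the simple trend.
(C) Si (period 3, group 14) vs C (period 2, group 14): the stated order contradicts the simple trend.
(D) Ge (period 4, group 14) vs K (period 4, group 1): the stated order agrees with the simple trend.
The exception is (C): Si's larger, more diffuse 3p orbitals accept an added electron slightly more readily than C's compact 2p.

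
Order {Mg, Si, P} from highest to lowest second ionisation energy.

Consider each +1 ion: Mg⁺ still has 1 valence electron; Si⁺ still has 3 valence electrons; P⁺ still has 4 valence electrons.
All are still removing valence electrons, so compare the +1 ions as you would atoms: IE_2 generally rises across a period (higher Z_eff) and falls down a group (larger shell), subject to the usual subshell exceptions.
Valence configurations: Mg⁺ [Ne]3s¹, Si⁺ [Ne]3s²3p¹, P⁺ [Ne]3s²3p².
Tabulated IE_2 (kJ/mol): Mg 1451, Si 1577, P 1907.
Overall IE_2 order: Mg < Si < P.

P > Si > Mg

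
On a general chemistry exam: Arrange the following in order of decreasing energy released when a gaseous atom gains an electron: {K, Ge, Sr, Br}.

Br, Ge, K, Sr

K is in period 4, group 1; Ge is in period 4, group 14; Br is in period 4, group 17; Sr is in period 5, group 2.
EA tends to increase across a period and decrease down a group, though the pattern is less regular than for IE or radius.
These span different periods and groups, so the two trends combine.
K > Sr: period and group pull opposite ways; the down-group shift dominates (48 vs 5 kJ/mol).
Ge > K: both are in period 4; the period trend gives Ge the larger value.
Br > Ge: both are in period 4; the period trend gives Br the larger value.
Approximate values (kJ/mol): K 48, Ge 119, Br 325, Sr 5.
So from highest to lowest: Br > Ge > K > Sr.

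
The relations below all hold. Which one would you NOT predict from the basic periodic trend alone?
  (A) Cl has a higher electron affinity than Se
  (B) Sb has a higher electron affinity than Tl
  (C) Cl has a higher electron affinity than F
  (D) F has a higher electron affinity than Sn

The general trend: electron affinity increases across a period and decreases down a group.
(A) Cl (period 3, group 17) vs Se (period 4, group 16): the stated order agrees with the simple trend.
(B) Sb (period 5, group 15) vs Tl (period 6, group 13): the stated order agrees with the simple trend.
(C) Cl (period 3, group 17) vs F (period 2, group 17): the stated order contradicts the simple trend.
(D) F (period 2, group 17) vs Sn (period 5, group 14): the stated order agrees with the simple trend.
The exception is (C): F's small 2p subshell makes the incoming electron feel strong e⁻–e⁻ repulsion, so Cl actually releases more energy on gaining an electron.

(C)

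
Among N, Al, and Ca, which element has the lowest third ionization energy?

Al

The third ionization energy removes an electron from the +2 ion. For each element: N²⁺ still has 3 valence electrons; Al²⁺ still has 1 valence electron; Ca²⁺ is the bare [Ar] core.
Breaking into a closed-shell core is much more expensive than removing a leftover valence electron — Ca has the largest IE_3 here.
Valence configurations: N²⁺ [He]2s²2p¹, Al²⁺ [Ne]3s¹.
The numbers (kJ/mol): N 4578, Al 2745, Ca 4912.
Hence IE_3: Al < N < Ca.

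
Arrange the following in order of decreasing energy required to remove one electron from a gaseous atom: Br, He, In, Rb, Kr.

He is in period 1, group 18; Br is in period 4, group 17; Kr is in period 4, group 18; Rb is in period 5, group 1; In is in period 5, group 13.
First ionization energy rises across a period (greater Z_eff holds electrons more tightly) and falls down a group (valence electrons are farther from the nucleus).
Here both period and group differ, so the two effects have to be weighed against each other.
In > Rb: In lies to the right of Rb in period 5, so the across-period effect alone puts In higher.
Br > In: relative to In, both the across-period and down-group shifts push Br's first ionization energy up.
Kr > Br: both are in period 4; the period trend gives Kr the larger value.
He > Kr: He sits above Kr in group 18, so the down-group effect alone puts He higher.
For reference (kJ/mol): He 2372, Br 1140, Kr 1351, Rb 403, In 558.
So from highest to lowest: He > Kr > Br > In > Rb.

He > Kr > Br > In > Rb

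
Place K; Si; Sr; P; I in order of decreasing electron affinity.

I > Si > P > K > Sr

Si is in period 3, group 14; P is in period 3, group 15; K is in period 4, group 1; Sr is in period 5, group 2; I is in period 5, group 17.
Adding an electron releases more energy for atoms nearer the top right (short of the noble gases).
These span different periods and groups, so the two trends combine.
K > Sr: the two effects oppose for this pair; the down-group effect wins (48 vs 5 kJ/mol).
P > K: both effects reinforce here, so P is clearly the higher of the two.
Si > P: this pair runs against the simple trend — see the exception note.
I > Si: period and group pull opposite ways; the across-period shift dominates (295 vs 134 kJ/mol).
Note the exception: Si has a higher electron affinity than P, contrary to the simple trend — adding an electron to P's half-filled 3p³ is unfavourable, so Si (3p²) has the more exothermic EA.
For reference (kJ/mol): Si 134, P 72, K 48, Sr 5, I 295.
So from highest to lowest: I > Si > P > K > Sr.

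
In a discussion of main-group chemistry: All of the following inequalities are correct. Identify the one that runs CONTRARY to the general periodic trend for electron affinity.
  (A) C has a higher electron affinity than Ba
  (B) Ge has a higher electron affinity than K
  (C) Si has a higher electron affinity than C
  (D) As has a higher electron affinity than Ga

The general trend: electron affinity increases across a period and decreases down a group.
(A) C (period 2, group 14) vs Ba (period 6, group 2): the stated order agrees with the simple trend.
(B) Ge (period 4, group 14) vs K (period 4, group 1): the stated order agrees with the simple trend.
(C) Si (period 3, group 14) vs C (period 2, group 14): the stated order contradicts the simple trend.
(D) As (period 4, group 15) vs Ga (period 4, group 13): the stated order agrees with the simple trend.
The exception is (C): Si's larger, more diffuse 3p orbitals accept an added electron slightly more readily than C's compact 2p.

(C)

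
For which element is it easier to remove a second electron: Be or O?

IE_2 is the cost of taking one more electron from the +1 cation: Be⁺ still has 1 valence electron; O⁺ still has 5 valence electrons.
All are still removing valence electrons, so compare the +1 ions as you would atoms: IE_2 generally rises across a period (higher Z_eff) and falls down a group (larger shell), subject to the usual subshell exceptions.
Valence configurations: Be⁺ [He]2s¹, O⁺ [He]2s²2p³.
Approximate IE_2 values (kJ/mol): Be 1757, O 3388.
Hence IE_2: Be < O.

Be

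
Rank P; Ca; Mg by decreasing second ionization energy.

P, Mg, Ca

IE_2 is the cost of taking one more electron from the +1 cation: P⁺ still has 4 valence electrons; Ca⁺ still has 1 valence electron; Mg⁺ still has 1 valence electron.
All are still removing valence electrons, so compare the +1 ions as you would atoms: IE_2 generally rises across a period (higher Z_eff) and falls down a group (larger shell), subject to the usual subshell exceptions.
Valence configurations: P⁺ [Ne]3s²3p², Ca⁺ [Ar]4s¹, Mg⁺ [Ne]3s¹.
Approximate IE_2 values (kJ/mol): P 1907, Ca 1145, Mg 1451.
So the second ionization energies run Ca < Mg < P.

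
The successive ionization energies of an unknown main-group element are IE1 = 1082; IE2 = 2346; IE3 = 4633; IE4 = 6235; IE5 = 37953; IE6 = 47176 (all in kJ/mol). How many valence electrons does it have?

4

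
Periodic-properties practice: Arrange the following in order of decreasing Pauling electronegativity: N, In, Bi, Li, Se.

N > Se > Bi > In > Li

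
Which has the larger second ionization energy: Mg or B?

B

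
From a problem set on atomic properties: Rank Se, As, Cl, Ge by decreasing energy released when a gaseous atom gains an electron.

Cl is in period 3, group 17; Ge is in period 4, group 14; As is in period 4, group 15; Se is in period 4, group 16.
EA tends to increase across a period and decrease down a group, though the pattern is less regular than for IE or radius.
Neither a single period nor a single group — weigh both effects.
Ge > As: this pair runs against the simple trend — see the exception note.
Se > Ge: both are in period 4; the period trend gives Se the larger value.
Cl > Se: both effects reinforce here, so Cl is clearly the higher of the two.
Note the exception: Ge has a higher electron affinity than As, contrary to the simple trend — adding an electron to As's half-filled 4p³ is unfavourable, so Ge (4p²) has the more exothermic EA.
Tabulated electron affinity (kJ/mol): Cl 349, Ge 119, As 78, Se 195.
So from highest to lowest: Cl > Se > Ge > As.

Cl, Se, Ge, As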